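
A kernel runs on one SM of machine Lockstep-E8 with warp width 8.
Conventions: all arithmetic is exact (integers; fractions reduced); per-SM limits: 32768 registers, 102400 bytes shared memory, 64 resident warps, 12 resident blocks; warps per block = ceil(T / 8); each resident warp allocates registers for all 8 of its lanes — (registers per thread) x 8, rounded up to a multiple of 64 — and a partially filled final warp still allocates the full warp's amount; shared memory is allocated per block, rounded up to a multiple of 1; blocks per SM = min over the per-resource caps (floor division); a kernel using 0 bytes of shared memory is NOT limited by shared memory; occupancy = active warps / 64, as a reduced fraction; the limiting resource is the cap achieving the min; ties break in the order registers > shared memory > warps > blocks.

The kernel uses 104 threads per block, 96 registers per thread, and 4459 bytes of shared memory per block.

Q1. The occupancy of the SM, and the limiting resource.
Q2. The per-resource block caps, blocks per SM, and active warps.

Answer: occupancy 39/64, limited by registers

registers: 3 blocks
shared memory: 22 blocks
warps: 4 blocks
blocks: 12 blocks

Answer: 3 blocks, 39 active warps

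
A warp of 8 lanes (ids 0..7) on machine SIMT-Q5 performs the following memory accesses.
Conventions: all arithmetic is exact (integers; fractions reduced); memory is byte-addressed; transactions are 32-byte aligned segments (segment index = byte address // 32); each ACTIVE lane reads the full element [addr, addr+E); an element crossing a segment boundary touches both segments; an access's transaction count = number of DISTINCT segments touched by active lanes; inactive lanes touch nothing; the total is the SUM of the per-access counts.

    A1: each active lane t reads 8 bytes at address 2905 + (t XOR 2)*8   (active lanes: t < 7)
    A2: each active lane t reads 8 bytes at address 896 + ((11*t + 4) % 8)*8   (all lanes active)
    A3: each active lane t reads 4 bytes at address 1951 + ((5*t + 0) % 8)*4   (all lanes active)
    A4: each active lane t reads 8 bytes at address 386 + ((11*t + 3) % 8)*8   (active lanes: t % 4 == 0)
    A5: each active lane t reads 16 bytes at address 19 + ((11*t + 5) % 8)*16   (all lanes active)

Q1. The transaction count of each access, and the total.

A1: 3 transactions
A2: 2 transactions
A3: 2 transactions
A4: 3 transactions
A5: 5 transactions

Answer: 3,2,2,3,5; total 15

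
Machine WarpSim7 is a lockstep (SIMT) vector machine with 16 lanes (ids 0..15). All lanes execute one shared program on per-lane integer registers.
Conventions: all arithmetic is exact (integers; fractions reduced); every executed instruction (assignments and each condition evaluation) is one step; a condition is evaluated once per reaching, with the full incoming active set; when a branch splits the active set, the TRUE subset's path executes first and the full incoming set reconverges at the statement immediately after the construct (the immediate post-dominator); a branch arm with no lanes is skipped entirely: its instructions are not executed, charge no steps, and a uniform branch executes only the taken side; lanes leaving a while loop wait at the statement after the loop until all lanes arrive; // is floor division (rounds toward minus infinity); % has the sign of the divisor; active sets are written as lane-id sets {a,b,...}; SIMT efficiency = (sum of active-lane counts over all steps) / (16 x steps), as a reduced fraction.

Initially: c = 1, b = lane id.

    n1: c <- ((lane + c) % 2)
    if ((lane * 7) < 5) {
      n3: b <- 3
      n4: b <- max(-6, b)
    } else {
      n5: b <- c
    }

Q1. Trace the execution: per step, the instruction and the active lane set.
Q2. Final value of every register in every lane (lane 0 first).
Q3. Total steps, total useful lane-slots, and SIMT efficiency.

step 0: c <- ((lane + c) % 2)        {0,1,2,3,4,5,6,7,8,9,10,11,12,13,14,15}
step 1: eval ((lane * 7) < 5)        {0,1,2,3,4,5,6,7,8,9,10,11,12,13,14,15}
step 2: b <- 3                       {0}
step 3: b <- max(-6, b)              {0}
step 4: b <- c                       {1,2,3,4,5,6,7,8,9,10,11,12,13,14,15}

Answer: 5 steps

c: 1,0,1,0,1,0,1,0,1,0,1,0,1,0,1,0
b: 3,0,1,0,1,0,1,0,1,0,1,0,1,0,1,0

steps = 5; useful = 49; efficiency = 49/80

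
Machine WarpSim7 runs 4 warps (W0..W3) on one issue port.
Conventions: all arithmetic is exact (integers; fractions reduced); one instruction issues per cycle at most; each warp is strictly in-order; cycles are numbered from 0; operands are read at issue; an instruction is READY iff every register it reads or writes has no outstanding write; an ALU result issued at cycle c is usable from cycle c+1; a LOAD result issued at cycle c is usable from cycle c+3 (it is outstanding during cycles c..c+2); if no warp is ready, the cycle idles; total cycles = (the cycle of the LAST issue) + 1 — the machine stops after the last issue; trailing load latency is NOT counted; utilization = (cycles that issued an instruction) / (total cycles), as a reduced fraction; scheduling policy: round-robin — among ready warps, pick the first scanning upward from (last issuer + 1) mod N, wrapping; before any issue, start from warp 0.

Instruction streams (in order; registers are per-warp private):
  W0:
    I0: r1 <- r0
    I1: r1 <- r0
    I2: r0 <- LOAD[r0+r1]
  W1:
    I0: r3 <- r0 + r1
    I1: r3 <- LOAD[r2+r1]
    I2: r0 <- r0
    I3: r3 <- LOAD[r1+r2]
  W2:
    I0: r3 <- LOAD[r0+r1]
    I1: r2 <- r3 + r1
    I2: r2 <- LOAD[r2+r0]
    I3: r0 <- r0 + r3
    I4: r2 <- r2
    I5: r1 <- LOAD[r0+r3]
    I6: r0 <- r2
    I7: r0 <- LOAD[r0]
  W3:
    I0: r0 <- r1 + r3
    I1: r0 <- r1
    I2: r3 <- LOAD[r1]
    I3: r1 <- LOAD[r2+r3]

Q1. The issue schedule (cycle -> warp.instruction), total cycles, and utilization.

cycle 0: W0.I0
cycle 1: W1.I0
cycle 2: W2.I0
cycle 3: W3.I0
cycle 4: W0.I1
cycle 5: W1.I1
cycle 6: W2.I1
cycle 7: W3.I1
cycle 8: W0.I2
cycle 9: W1.I2
cycle 10: W2.I2
cycle 11: W3.I2
cycle 12: W1.I3
cycle 13: W2.I3
cycle 14: W3.I3
cycle 15: W2.I4
cycle 16: W2.I5
cycle 17: W2.I6
cycle 18: W2.I7

Answer: 19 cycles, utilization 1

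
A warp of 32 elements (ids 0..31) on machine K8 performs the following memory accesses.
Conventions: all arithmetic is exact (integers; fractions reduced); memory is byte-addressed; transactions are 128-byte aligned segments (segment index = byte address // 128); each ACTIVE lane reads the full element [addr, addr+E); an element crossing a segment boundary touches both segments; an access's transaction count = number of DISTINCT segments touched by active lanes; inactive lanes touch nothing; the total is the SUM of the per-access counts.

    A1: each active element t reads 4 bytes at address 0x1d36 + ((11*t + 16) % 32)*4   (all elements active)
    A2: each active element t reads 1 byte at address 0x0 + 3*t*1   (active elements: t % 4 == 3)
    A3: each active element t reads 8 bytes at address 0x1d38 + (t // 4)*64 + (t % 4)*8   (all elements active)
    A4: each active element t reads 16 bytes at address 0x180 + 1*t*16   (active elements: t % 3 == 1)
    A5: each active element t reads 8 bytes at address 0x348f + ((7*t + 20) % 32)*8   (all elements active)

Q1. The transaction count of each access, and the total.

A1: 2 transactions
A2: 1 transaction
A3: 5 transactions
A4: 4 transactions
A5: 3 transactions

Answer: 2,1,5,4,3; total 15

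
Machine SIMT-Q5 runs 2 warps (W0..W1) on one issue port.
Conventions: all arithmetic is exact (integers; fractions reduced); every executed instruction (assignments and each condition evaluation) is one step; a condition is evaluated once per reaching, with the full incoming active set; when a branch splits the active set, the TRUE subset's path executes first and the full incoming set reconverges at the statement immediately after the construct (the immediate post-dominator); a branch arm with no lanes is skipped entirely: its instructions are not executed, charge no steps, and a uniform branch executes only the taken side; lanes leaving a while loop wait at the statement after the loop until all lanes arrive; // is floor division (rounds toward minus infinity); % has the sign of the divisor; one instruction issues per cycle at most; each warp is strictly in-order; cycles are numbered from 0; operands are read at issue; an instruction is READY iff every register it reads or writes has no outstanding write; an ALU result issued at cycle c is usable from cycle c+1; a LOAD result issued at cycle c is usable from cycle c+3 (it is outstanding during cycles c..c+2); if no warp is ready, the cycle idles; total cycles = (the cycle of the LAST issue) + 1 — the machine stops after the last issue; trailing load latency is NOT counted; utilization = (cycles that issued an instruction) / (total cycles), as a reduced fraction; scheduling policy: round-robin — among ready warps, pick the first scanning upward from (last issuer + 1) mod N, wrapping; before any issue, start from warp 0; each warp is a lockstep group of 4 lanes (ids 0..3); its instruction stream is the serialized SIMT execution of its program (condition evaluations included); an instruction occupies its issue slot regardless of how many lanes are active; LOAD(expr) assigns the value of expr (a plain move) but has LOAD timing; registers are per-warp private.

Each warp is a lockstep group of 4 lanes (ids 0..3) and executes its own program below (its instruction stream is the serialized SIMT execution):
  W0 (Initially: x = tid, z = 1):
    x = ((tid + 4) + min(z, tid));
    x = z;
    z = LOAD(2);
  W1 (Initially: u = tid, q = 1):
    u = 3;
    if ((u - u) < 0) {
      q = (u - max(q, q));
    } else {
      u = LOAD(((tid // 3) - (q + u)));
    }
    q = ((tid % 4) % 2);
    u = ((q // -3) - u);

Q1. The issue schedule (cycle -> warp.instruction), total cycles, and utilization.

cycle 0: W0.I0
cycle 1: W1.I0
cycle 2: W0.I1
cycle 3: W1.I1
cycle 4: W0.I2
cycle 5: W1.I2
cycle 6: W1.I3
cycle 7: idle
cycle 8: W1.I4

Answer: 9 cycles, utilization 8/9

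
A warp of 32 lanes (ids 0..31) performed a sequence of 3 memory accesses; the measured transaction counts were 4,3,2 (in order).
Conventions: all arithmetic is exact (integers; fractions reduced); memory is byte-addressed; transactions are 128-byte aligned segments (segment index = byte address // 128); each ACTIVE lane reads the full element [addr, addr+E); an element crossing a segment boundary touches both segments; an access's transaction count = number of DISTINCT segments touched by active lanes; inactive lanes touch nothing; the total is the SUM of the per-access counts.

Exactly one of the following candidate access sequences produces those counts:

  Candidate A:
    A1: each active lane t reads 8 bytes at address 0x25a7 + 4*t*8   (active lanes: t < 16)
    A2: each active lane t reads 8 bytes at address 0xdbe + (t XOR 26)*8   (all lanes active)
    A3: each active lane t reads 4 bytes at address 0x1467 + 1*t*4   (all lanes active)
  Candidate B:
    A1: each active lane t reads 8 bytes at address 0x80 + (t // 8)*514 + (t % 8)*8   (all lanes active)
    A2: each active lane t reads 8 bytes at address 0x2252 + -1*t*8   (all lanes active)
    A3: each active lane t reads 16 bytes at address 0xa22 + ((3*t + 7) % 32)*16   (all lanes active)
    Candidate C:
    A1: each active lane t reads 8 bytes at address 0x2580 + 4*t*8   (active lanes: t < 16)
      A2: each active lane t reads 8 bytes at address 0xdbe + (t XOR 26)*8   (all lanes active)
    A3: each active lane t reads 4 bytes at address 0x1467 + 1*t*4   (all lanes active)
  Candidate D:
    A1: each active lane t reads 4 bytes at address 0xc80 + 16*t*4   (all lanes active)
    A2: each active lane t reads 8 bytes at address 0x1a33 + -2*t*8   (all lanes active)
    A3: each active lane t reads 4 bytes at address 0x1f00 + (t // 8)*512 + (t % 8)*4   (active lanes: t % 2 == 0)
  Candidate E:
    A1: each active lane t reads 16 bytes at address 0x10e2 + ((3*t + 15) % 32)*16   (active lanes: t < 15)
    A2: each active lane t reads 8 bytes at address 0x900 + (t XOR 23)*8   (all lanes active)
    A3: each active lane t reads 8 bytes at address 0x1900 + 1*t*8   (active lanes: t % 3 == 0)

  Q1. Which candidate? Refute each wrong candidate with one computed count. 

A: A1 gives 5 transactions, not 4
B: A3 gives 5 transactions, not 2
D: A1 gives 16 transactions, not 4
E: A1 gives 5 transactions, not 4
C: all counts match (4,3,2)

Answer: C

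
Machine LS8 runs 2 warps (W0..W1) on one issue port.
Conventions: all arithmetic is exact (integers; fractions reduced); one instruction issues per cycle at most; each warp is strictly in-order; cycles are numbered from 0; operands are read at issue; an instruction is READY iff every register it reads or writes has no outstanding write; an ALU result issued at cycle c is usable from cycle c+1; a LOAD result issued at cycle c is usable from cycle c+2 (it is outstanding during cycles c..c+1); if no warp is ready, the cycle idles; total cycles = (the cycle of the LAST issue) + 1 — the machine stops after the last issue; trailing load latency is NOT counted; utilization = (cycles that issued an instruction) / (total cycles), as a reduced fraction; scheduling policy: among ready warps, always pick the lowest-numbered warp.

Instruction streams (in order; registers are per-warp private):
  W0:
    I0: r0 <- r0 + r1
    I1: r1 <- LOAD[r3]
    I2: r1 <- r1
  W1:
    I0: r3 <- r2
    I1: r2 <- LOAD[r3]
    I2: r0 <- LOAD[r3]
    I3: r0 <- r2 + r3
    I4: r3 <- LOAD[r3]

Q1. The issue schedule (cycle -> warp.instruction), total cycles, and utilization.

cycle 0: W0.I0
cycle 1: W0.I1
cycle 2: W1.I0
cycle 3: W0.I2
cycle 4: W1.I1
cycle 5: W1.I2
cycle 6: idle
cycle 7: W1.I3
cycle 8: W1.I4

Answer: 9 cycles, utilization 8/9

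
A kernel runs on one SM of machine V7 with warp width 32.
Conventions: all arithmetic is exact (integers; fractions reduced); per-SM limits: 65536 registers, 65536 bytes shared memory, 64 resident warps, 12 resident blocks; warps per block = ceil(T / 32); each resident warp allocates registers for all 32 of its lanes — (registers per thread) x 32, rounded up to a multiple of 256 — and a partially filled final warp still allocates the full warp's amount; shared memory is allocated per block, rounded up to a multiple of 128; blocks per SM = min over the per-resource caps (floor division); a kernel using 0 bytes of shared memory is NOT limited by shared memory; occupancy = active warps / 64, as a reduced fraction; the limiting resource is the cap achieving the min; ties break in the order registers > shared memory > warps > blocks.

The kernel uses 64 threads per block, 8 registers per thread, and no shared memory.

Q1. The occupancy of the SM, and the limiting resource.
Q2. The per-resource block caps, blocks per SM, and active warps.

Answer: occupancy 3/8, limited by blocks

registers: 128 blocks
shared memory: no limit (kernel uses none)
warps: 32 blocks
blocks: 12 blocks

Answer: 12 blocks, 24 active warps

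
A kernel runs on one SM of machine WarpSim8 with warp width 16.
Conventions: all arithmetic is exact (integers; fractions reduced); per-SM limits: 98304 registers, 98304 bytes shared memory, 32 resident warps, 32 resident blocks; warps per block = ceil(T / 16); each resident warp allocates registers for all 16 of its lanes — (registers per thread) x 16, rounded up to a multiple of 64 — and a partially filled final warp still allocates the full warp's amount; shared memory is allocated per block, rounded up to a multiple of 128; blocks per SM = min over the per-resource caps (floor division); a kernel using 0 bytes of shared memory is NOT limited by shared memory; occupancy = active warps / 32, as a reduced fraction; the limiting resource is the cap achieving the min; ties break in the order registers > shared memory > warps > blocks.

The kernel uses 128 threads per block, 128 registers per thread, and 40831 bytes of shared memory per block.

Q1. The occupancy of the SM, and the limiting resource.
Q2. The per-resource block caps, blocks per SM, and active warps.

Answer: occupancy 1/2, limited by shared memory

registers: 6 blocks
shared memory: 2 blocks
warps: 4 blocks
blocks: 32 blocks

Answer: 2 blocks, 16 active warps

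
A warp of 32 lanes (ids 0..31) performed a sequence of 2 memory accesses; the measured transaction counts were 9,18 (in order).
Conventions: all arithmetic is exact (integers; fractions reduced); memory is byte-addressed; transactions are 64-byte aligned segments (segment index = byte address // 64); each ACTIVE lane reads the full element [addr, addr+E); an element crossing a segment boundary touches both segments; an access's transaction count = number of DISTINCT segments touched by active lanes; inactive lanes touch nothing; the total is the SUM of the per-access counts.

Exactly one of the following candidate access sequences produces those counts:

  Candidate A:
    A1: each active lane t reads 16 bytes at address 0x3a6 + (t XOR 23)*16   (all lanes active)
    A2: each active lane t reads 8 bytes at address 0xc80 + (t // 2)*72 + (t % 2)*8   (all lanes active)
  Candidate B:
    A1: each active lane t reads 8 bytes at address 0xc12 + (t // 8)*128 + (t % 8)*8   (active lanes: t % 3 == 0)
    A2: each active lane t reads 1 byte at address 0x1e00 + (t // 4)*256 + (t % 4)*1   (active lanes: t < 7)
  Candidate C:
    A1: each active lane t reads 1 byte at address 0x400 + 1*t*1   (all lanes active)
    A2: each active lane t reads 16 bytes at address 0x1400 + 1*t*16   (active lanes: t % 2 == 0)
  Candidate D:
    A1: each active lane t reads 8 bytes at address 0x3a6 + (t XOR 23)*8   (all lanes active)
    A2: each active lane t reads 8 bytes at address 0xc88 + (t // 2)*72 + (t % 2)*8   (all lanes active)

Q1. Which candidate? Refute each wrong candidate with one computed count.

B: A1 gives 8 transactions, not 9
C: A1 gives 1 transaction, not 9
D: A1 gives 5 transactions, not 9
A: all counts match (9,18)

Answer: A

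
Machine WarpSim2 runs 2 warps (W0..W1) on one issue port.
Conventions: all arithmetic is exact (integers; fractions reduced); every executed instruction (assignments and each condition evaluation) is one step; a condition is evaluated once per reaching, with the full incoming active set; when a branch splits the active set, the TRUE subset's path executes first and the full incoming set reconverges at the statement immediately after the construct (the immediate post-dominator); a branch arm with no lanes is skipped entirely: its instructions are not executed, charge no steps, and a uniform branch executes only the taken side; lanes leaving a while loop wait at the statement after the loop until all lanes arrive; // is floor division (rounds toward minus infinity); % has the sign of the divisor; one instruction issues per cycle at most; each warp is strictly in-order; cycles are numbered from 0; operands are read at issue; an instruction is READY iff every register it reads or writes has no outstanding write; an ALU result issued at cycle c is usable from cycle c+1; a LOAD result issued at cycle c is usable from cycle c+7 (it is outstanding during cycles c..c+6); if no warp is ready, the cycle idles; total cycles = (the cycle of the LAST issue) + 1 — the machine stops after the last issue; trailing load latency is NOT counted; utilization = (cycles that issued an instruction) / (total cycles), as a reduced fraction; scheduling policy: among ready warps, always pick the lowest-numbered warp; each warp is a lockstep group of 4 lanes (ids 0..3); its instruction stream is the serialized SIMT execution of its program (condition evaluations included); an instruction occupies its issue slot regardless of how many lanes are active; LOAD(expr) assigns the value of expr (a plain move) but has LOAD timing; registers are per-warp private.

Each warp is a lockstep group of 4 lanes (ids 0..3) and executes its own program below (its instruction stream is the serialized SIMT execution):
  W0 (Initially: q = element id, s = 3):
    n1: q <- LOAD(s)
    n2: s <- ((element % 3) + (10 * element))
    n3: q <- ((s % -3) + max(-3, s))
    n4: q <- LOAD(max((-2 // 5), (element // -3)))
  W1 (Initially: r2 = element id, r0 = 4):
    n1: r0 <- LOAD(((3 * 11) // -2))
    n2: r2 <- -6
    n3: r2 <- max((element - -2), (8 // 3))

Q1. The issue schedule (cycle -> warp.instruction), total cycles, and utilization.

cycle 0: W0.I0
cycle 1: W0.I1
cycle 2: W1.I0
cycle 3: W1.I1
cycle 4: W1.I2
cycle 5: idle
cycle 6: idle
cycle 7: W0.I2
cycle 8: W0.I3

Answer: 9 cycles, utilization 7/9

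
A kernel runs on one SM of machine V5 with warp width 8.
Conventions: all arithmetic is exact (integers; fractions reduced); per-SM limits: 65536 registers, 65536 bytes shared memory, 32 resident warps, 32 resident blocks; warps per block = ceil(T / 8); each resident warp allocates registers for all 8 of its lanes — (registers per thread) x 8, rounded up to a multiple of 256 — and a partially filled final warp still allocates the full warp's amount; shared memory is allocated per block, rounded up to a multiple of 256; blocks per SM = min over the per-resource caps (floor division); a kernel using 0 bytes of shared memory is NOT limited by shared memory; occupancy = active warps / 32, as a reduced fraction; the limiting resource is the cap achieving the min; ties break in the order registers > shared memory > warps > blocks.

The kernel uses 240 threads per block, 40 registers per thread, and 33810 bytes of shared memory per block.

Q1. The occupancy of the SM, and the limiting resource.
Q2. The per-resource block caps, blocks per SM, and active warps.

Answer: occupancy 15/16, limited by shared memory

registers: 4 blocks
shared memory: 1 block
warps: 1 block
blocks: 32 blocks

Answer: 1 block, 30 active warps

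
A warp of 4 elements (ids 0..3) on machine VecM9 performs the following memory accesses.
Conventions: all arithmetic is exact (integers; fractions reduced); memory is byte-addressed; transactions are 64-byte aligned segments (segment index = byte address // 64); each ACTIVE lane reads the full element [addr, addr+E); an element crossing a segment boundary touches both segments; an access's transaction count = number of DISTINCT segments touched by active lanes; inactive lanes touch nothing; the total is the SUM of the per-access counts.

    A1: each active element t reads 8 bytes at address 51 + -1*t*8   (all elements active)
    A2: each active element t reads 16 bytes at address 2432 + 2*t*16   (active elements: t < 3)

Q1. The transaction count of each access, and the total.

A1: 1 transaction
A2: 2 transactions

Answer: 1,2; total 3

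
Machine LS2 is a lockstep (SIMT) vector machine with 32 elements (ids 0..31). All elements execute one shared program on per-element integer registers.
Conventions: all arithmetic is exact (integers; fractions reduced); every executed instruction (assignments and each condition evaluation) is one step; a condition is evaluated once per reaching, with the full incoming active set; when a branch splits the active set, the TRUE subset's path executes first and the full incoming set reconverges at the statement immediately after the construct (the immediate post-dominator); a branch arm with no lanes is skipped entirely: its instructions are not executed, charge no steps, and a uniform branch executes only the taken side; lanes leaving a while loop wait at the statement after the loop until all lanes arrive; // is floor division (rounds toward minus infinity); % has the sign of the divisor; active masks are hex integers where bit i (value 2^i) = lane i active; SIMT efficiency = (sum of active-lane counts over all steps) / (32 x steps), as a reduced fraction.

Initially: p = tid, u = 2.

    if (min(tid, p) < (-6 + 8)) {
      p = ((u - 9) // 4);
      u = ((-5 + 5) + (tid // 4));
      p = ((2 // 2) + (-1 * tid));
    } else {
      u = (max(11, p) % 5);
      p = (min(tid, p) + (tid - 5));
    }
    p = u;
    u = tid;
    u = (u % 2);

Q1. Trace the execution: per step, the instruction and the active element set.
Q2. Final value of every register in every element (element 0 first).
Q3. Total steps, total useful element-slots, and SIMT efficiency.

step 0: eval (min(tid, p) < (-6 + 8)) 0xffffffff
step 1: p <- ((u - 9) // 4)          0x00000003
step 2: u <- ((-5 + 5) + (tid // 4)) 0x00000003
step 3: p <- ((2 // 2) + (-1 * tid)) 0x00000003
step 4: u <- (max(11, p) % 5)        0xfffffffc
step 5: p <- (min(tid, p) + (tid - 5)) 0xfffffffc
step 6: p <- u                       0xffffffff
step 7: u <- tid                     0xffffffff
step 8: u <- (u % 2)                 0xffffffff

Answer: 9 steps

p: 0,0,1,1,1,1,1,1,1,1,1,1,2,3,4,0,1,2,3,4,0,1,2,3,4,0,1,2,3,4,0,1
u: 0,1,0,1,0,1,0,1,0,1,0,1,0,1,0,1,0,1,0,1,0,1,0,1,0,1,0,1,0,1,0,1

steps = 9; useful = 194; efficiency = 194/288 = 97/144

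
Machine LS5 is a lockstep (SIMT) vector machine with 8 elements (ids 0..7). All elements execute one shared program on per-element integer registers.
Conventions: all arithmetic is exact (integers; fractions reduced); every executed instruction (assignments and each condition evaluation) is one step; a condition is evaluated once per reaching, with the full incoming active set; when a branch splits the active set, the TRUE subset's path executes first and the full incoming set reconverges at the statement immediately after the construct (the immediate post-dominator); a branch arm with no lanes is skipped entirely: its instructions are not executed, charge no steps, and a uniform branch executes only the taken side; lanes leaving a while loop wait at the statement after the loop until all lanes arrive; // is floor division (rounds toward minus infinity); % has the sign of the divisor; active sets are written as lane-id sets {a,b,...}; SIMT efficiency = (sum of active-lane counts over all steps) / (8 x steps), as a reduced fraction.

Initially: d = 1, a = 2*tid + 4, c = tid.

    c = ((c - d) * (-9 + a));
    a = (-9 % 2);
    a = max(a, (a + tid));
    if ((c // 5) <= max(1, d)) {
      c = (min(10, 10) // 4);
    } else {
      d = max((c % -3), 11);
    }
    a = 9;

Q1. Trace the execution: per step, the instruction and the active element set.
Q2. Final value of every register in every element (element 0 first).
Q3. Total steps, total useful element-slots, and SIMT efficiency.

step 0: c <- ((c - d) * (-9 + a))    {0,1,2,3,4,5,6,7}
step 1: a <- (-9 % 2)                {0,1,2,3,4,5,6,7}
step 2: a <- max(a, (a + tid))       {0,1,2,3,4,5,6,7}
step 3: eval ((c // 5) <= max(1, d)) {0,1,2,3,4,5,6,7}
step 4: c <- (min(10, 10) // 4)      {0,1,2,3,4}
step 5: d <- max((c % -3), 11)       {5,6,7}
step 6: a <- 9                       {0,1,2,3,4,5,6,7}

Answer: 7 steps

d: 1,1,1,1,1,11,11,11
a: 9,9,9,9,9,9,9,9
c: 2,2,2,2,2,20,35,54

steps = 7; useful = 48; efficiency = 48/56 = 6/7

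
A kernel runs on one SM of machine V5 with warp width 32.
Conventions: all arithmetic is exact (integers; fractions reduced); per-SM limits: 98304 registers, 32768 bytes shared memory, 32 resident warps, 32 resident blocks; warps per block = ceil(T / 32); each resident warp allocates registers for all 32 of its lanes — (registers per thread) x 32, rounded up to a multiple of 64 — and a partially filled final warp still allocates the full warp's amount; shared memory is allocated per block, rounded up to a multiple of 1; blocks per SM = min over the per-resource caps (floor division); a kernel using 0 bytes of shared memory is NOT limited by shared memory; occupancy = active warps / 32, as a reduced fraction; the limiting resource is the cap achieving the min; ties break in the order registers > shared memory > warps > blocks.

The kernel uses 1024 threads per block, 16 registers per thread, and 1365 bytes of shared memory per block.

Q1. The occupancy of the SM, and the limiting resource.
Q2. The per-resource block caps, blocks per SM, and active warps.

Answer: occupancy 1, limited by warps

registers: 6 blocks
shared memory: 24 blocks
warps: 1 block
blocks: 32 blocks

Answer: 1 block, 32 active warps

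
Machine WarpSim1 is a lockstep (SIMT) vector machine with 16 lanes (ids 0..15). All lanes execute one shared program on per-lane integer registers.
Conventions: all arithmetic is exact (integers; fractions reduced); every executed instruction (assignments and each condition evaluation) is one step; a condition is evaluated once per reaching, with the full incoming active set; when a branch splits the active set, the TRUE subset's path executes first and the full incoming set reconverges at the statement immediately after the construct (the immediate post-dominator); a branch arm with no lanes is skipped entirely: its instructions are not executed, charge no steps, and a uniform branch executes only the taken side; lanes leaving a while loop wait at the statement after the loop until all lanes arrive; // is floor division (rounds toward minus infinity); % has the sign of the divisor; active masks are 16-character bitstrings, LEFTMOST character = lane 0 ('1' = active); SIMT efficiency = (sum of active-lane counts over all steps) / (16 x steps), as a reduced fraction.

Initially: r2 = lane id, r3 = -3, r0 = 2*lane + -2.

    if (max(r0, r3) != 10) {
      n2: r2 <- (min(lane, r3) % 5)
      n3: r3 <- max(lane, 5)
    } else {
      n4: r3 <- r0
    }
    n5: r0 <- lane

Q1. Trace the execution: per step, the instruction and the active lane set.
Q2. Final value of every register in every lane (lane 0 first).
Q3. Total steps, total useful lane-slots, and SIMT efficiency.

step 0: eval (max(r0, r3) != 10)     1111111111111111
step 1: r2 <- (min(lane, r3) % 5)    1111110111111111
step 2: r3 <- max(lane, 5)           1111110111111111
step 3: r3 <- r0                     0000001000000000
step 4: r0 <- lane                   1111111111111111

Answer: 5 steps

r2: 2,2,2,2,2,2,6,2,2,2,2,2,2,2,2,2
r3: 5,5,5,5,5,5,10,7,8,9,10,11,12,13,14,15
r0: 0,1,2,3,4,5,6,7,8,9,10,11,12,13,14,15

steps = 5; useful = 63; efficiency = 63/80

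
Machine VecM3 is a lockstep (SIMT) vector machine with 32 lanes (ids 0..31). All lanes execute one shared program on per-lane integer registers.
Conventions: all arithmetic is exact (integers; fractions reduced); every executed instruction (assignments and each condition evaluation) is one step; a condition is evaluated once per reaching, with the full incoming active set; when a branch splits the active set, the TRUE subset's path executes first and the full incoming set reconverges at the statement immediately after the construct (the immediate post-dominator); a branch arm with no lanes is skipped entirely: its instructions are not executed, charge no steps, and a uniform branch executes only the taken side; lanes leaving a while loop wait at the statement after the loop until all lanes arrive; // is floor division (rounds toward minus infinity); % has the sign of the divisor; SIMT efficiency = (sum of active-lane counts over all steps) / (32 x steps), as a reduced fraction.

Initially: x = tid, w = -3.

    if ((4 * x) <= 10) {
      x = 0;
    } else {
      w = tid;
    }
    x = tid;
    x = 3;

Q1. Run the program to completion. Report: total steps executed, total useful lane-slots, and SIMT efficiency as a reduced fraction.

Answer: 5 steps, 128 useful, 4/5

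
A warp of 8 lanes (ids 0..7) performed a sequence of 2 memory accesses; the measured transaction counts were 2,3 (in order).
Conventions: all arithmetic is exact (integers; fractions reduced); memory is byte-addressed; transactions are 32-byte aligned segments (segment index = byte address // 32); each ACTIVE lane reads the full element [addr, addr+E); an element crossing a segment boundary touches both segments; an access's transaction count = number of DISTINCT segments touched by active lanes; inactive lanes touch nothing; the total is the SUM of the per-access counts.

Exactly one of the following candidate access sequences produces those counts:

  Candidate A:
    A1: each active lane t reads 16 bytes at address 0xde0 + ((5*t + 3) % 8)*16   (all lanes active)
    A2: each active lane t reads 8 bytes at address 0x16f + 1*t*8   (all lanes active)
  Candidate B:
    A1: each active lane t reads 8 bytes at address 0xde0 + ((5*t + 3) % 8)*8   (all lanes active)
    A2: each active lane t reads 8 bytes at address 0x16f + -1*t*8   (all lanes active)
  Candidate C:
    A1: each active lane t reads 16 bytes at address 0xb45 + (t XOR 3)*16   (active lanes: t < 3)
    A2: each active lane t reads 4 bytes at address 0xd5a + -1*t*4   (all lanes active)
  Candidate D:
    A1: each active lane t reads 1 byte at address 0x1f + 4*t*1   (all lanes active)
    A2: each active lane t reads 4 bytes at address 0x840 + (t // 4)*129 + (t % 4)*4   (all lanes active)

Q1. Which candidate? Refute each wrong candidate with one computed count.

A: A1 gives 4 transactions, not 2
C: A1 gives 3 transactions, not 2
D: A2 gives 2 transactions, not 3
B: all counts match (2,3)

Answer: B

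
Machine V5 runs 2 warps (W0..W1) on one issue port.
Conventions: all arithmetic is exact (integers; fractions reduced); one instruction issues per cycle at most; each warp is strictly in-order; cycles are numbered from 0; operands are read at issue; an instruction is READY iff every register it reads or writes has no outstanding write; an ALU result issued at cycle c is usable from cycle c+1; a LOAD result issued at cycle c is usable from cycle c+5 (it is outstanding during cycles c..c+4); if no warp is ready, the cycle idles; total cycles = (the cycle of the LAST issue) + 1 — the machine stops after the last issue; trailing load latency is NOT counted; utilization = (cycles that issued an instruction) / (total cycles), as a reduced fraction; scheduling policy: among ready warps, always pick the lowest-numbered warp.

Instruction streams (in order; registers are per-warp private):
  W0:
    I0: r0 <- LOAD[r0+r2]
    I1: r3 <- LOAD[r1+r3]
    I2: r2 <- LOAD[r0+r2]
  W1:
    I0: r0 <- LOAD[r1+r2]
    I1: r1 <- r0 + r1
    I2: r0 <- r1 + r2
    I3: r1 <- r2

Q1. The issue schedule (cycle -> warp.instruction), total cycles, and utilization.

cycle 0: W0.I0
cycle 1: W0.I1
cycle 2: W1.I0
cycle 3: idle
cycle 4: idle
cycle 5: W0.I2
cycle 6: idle
cycle 7: W1.I1
cycle 8: W1.I2
cycle 9: W1.I3

Answer: 10 cycles, utilization 7/10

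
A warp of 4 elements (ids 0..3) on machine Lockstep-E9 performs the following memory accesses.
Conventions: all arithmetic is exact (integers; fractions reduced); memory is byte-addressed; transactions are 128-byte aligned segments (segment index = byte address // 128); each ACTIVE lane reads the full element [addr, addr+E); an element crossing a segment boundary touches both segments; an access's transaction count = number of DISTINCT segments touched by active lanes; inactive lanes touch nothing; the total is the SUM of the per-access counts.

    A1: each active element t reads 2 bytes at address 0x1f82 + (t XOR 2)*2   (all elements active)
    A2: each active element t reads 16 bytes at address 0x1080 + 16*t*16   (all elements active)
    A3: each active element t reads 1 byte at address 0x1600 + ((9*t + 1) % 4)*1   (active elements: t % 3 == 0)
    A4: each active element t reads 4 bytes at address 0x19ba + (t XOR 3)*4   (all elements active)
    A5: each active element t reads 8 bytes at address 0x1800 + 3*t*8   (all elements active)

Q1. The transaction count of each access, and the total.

A1: 1 transaction
A2: 4 transactions
A3: 1 transaction
A4: 1 transaction
A5: 1 transaction

Answer: 1,4,1,1,1; total 8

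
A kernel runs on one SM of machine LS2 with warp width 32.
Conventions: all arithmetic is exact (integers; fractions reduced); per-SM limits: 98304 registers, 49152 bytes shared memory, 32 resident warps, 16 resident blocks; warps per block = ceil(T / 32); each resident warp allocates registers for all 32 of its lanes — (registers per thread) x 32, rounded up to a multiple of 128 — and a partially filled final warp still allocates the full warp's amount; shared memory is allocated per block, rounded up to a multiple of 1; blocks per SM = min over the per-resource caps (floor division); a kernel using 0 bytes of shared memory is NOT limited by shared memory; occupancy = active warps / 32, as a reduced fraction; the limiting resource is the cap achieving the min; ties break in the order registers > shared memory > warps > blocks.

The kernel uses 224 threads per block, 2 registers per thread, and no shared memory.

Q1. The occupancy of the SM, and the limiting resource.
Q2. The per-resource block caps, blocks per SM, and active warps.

Answer: occupancy 7/8, limited by warps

registers: 109 blocks
shared memory: no limit (kernel uses none)
warps: 4 blocks
blocks: 16 blocks

Answer: 4 blocks, 28 active warps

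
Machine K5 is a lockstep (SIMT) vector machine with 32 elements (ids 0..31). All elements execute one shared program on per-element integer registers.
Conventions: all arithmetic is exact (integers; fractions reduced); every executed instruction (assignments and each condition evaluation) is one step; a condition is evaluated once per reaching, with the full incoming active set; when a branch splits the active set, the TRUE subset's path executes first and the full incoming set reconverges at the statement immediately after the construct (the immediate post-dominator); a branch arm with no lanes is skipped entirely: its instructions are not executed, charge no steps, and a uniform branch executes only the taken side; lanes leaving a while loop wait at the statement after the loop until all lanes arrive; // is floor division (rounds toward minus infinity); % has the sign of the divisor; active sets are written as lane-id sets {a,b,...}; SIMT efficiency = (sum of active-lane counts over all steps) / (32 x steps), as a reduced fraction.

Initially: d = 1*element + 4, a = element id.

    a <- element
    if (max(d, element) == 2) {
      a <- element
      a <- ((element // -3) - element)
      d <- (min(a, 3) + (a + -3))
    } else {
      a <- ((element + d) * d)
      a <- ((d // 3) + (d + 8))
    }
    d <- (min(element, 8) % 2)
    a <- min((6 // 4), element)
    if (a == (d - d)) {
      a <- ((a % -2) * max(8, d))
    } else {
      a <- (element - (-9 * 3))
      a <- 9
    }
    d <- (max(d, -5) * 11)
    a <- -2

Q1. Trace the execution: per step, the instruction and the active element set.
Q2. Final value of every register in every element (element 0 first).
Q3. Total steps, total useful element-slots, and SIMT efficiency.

step 0: a <- element                 {0,1,2,3,4,5,6,7,8,9,10,11,12,13,14,15,16,17,18,19,20,21,22,23,24,25,26,27,28,29,30,31}
step 1: eval (max(d, element) == 2)  {0,1,2,3,4,5,6,7,8,9,10,11,12,13,14,15,16,17,18,19,20,21,22,23,24,25,26,27,28,29,30,31}
step 2: a <- ((element + d) * d)     {0,1,2,3,4,5,6,7,8,9,10,11,12,13,14,15,16,17,18,19,20,21,22,23,24,25,26,27,28,29,30,31}
step 3: a <- ((d // 3) + (d + 8))    {0,1,2,3,4,5,6,7,8,9,10,11,12,13,14,15,16,17,18,19,20,21,22,23,24,25,26,27,28,29,30,31}
step 4: d <- (min(element, 8) % 2)   {0,1,2,3,4,5,6,7,8,9,10,11,12,13,14,15,16,17,18,19,20,21,22,23,24,25,26,27,28,29,30,31}
step 5: a <- min((6 // 4), element)  {0,1,2,3,4,5,6,7,8,9,10,11,12,13,14,15,16,17,18,19,20,21,22,23,24,25,26,27,28,29,30,31}
step 6: eval (a == (d - d))          {0,1,2,3,4,5,6,7,8,9,10,11,12,13,14,15,16,17,18,19,20,21,22,23,24,25,26,27,28,29,30,31}
step 7: a <- ((a % -2) * max(8, d))  {0}
step 8: a <- (element - (-9 * 3))    {1,2,3,4,5,6,7,8,9,10,11,12,13,14,15,16,17,18,19,20,21,22,23,24,25,26,27,28,29,30,31}
step 9: a <- 9                       {1,2,3,4,5,6,7,8,9,10,11,12,13,14,15,16,17,18,19,20,21,22,23,24,25,26,27,28,29,30,31}
step 10: d <- (max(d, -5) * 11)       {0,1,2,3,4,5,6,7,8,9,10,11,12,13,14,15,16,17,18,19,20,21,22,23,24,25,26,27,28,29,30,31}
step 11: a <- -2                      {0,1,2,3,4,5,6,7,8,9,10,11,12,13,14,15,16,17,18,19,20,21,22,23,24,25,26,27,28,29,30,31}

Answer: 12 steps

d: 0,11,0,11,0,11,0,11,0,0,0,0,0,0,0,0,0,0,0,0,0,0,0,0,0,0,0,0,0,0,0,0
a: -2,-2,-2,-2,-2,-2,-2,-2,-2,-2,-2,-2,-2,-2,-2,-2,-2,-2,-2,-2,-2,-2,-2,-2,-2,-2,-2,-2,-2,-2,-2,-2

steps = 12; useful = 351; efficiency = 351/384 = 117/128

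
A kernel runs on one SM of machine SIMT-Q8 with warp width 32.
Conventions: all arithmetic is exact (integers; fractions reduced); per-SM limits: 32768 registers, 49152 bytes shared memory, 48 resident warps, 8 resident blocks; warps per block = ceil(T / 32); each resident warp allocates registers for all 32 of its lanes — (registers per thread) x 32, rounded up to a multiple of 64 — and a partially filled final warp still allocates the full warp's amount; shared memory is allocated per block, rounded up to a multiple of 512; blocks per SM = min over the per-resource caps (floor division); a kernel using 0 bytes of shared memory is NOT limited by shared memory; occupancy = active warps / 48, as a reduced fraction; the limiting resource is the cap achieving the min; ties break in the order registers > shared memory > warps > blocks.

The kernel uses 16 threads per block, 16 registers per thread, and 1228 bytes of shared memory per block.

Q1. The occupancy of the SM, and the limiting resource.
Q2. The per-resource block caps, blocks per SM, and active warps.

Answer: occupancy 1/6, limited by blocks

registers: 64 blocks
shared memory: 32 blocks
warps: 48 blocks
blocks: 8 blocks

Answer: 8 blocks, 8 active warps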